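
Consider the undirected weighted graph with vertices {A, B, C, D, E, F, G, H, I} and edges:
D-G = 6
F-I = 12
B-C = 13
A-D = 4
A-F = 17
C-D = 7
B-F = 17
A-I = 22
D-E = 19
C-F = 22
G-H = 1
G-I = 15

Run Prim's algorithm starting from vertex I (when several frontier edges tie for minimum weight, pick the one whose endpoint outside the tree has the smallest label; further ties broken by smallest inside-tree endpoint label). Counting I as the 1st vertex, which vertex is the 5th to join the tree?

D

Prim, starting at I.
Step 1: frontier [F-I 12, G-I 15, A-I 22] → take F-I (12); add F.
Step 2: frontier [A-F 17, B-F 17, C-F 22, G-I 15, A-I 22] → take G-I (15); add G.
Step 3: frontier [A-F 17, B-F 17, C-F 22, G-H 1, D-G 6, A-I 22] → take G-H (1); add H.
Step 4: frontier [A-F 17, B-F 17, C-F 22, D-G 6, A-I 22] → take D-G (6); add D.
Step 5: frontier [A-D 4, C-D 7, D-E 19, A-F 17, B-F 17, C-F 22, A-I 22] → take A-D (4); add A.
Step 6: frontier [C-D 7, D-E 19, B-F 17, C-F 22] → take C-D (7); add C.
Step 7: frontier [B-C 13, D-E 19, B-F 17] → take B-C (13); add B.
Step 8: frontier [D-E 19] → take D-E (19); add E.
Vertex order: I, F, G, H, D, A, C, B, E. The 5th vertex is D.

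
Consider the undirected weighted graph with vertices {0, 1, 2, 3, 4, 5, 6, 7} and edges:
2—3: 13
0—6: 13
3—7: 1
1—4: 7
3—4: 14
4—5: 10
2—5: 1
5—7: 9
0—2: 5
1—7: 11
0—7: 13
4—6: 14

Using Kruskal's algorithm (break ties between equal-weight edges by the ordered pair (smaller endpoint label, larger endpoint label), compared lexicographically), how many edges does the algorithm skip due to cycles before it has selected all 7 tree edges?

Sort edges by weight, then run Kruskal:
2—5 (1): add — endpoints in different components.
3—7 (1): add — endpoints in different components.
0—2 (5): add — endpoints in different components.
1—4 (7): add — endpoints in different components.
5—7 (9): add — endpoints in different components.
4—5 (10): add — endpoints in different components.
1—7 (11): skip — 1 and 7 already connected.
0—6 (13): add — endpoints in different components.
Edges rejected before the tree was complete: 1.

1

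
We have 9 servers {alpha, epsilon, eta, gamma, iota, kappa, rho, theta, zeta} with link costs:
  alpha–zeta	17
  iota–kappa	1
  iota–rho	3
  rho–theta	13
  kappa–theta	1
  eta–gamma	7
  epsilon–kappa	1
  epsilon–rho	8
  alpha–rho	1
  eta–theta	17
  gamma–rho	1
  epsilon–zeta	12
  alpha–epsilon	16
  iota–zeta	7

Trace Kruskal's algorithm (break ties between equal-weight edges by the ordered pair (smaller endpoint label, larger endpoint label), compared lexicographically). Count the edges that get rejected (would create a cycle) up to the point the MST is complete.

Sort edges by weight, then run Kruskal:
alpha–rho (1): add — endpoints in different components.
epsilon–kappa (1): add — endpoints in different components.
gamma–rho (1): add — endpoints in different components.
iota–kappa (1): add — endpoints in different components.
kappa–theta (1): add — endpoints in different components.
iota–rho (3): add — endpoints in different components.
eta–gamma (7): add — endpoints in different components.
iota–zeta (7): add — endpoints in different components.
Edges rejected before the tree was complete: 0.

0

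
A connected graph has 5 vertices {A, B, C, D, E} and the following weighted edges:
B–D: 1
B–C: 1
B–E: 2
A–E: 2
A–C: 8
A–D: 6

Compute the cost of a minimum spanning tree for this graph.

Prim, starting at C.
Step 1: frontier [B–C 1, A–C 8] → take B–C (1); add B.
Step 2: frontier [B–D 1, B–E 2, A–C 8] → take B–D (1); add D.
Step 3: frontier [B–E 2, A–C 8, A–D 6] → take B–E (2); add E.
Step 4: frontier [A–C 8, A–D 6, A–E 2] → take A–E (2); add A.
MST edges: B–C, B–D, B–E, A–E; total weight 1+1+2+2 = 6.

6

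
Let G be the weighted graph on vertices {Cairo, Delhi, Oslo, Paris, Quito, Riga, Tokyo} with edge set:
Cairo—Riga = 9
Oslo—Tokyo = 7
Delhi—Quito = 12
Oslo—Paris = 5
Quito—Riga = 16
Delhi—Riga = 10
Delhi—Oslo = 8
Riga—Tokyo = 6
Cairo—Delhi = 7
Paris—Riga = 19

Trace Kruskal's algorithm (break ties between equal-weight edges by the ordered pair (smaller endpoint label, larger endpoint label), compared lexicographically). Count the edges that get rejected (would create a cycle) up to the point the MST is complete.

Kruskal: consider edges lightest-first.
Oslo—Paris (5): add. Components now {Riga} {Oslo,Paris} {Quito} {Cairo} {Delhi} {Tokyo}
Riga—Tokyo (6): add. Components now {Riga,Tokyo} {Oslo,Paris} {Quito} {Cairo} {Delhi}
Cairo—Delhi (7): add. Components now {Riga,Tokyo} {Oslo,Paris} {Quito} {Cairo,Delhi}
Oslo—Tokyo (7): add. Components now {Oslo,Paris,Riga,Tokyo} {Quito} {Cairo,Delhi}
Delhi—Oslo (8): add. Components now {Cairo,Delhi,Oslo,Paris,Riga,Tokyo} {Quito}
Cairo—Riga (9): skip — Riga and Cairo already connected.
Delhi—Riga (10): skip — Riga and Delhi already connected.
Delhi—Quito (12): add. Components now {Cairo,Delhi,Oslo,Paris,Quito,Riga,Tokyo}
Edges rejected before the tree was complete: 2.

2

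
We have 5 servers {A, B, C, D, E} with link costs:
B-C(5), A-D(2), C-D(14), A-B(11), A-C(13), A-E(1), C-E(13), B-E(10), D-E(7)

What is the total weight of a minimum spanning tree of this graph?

18

Kruskal: consider edges lightest-first.
A-E (1): add — endpoints in different components.
A-D (2): add — endpoints in different components.
B-C (5): add — endpoints in different components.
D-E (7): skip — D and E already connected.
B-E (10): add — endpoints in different components.
MST edges: A-E, A-D, B-C, B-E; total weight 1+2+5+10 = 18.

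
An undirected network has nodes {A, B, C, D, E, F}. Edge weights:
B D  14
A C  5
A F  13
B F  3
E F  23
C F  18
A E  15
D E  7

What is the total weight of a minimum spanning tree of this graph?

Kruskal: consider edges lightest-first.
B F (3): add — endpoints in different components.
A C (5): add — endpoints in different components.
D E (7): add — endpoints in different components.
A F (13): add — endpoints in different components.
B D (14): add — endpoints in different components.
MST edges: B F, A C, D E, A F, B D; total weight 3+5+7+13+14 = 42.

42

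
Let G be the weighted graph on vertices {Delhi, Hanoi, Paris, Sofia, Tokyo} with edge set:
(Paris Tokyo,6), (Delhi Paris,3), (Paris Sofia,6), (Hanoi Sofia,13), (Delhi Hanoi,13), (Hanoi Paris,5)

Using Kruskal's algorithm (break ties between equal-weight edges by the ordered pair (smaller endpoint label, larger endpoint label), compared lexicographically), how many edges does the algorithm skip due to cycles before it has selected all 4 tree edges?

0

Sort edges by weight, then run Kruskal:
Delhi Paris (3): add — endpoints in different components.
Hanoi Paris (5): add — endpoints in different components.
Paris Sofia (6): add — endpoints in different components.
Paris Tokyo (6): add — endpoints in different components.
Edges rejected before the tree was complete: 0.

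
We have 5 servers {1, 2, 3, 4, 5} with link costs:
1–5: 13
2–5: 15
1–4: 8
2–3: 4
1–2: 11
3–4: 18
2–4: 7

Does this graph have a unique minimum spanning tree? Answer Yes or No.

Yes

Sort edges by weight, then run Kruskal:
2–3 (4): add — endpoints in different components.
2–4 (7): add — endpoints in different components.
1–4 (8): add — endpoints in different components.
1–2 (11): skip — 1 and 2 already connected.
1–5 (13): add — endpoints in different components.
Every non-tree edge has weight strictly greater than the heaviest edge on the tree path between its endpoints, so the MST is unique.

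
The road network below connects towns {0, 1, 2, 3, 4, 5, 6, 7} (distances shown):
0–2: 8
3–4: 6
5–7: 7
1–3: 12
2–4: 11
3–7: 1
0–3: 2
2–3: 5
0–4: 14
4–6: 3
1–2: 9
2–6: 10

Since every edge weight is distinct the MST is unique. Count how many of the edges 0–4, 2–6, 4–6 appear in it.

Kruskal: consider edges lightest-first.
3–7 (1): add — endpoints in different components.
0–3 (2): add — endpoints in different components.
4–6 (3): add — endpoints in different components.
2–3 (5): add — endpoints in different components.
3–4 (6): add — endpoints in different components.
5–7 (7): add — endpoints in different components.
0–2 (8): skip — 0 and 2 already connected.
1–2 (9): add — endpoints in different components.
MST edge set: {3–7, 0–3, 4–6, 2–3, 3–4, 5–7, 1–2}.
Of the listed edges, {4–6} are in the MST → 1.

1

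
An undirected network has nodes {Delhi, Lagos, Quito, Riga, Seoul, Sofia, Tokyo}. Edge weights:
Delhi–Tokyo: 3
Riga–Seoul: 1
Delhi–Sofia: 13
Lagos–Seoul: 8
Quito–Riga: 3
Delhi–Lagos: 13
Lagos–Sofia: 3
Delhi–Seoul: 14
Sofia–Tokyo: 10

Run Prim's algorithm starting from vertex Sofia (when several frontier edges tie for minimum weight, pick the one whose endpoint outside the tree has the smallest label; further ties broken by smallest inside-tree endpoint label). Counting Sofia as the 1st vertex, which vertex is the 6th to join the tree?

Tokyo

Prim's algorithm from Sofia:
Step 1: frontier [Lagos–Sofia 3, Sofia–Tokyo 10, Delhi–Sofia 13] → take Lagos–Sofia (3); add Lagos.
Step 2: frontier [Lagos–Seoul 8, Delhi–Lagos 13, Sofia–Tokyo 10, Delhi–Sofia 13] → take Lagos–Seoul (8); add Seoul.
Step 3: frontier [Delhi–Lagos 13, Riga–Seoul 1, Delhi–Seoul 14, Sofia–Tokyo 10, Delhi–Sofia 13] → take Riga–Seoul (1); add Riga.
Step 4: frontier [Delhi–Lagos 13, Quito–Riga 3, Delhi–Seoul 14, Sofia–Tokyo 10, Delhi–Sofia 13] → take Quito–Riga (3); add Quito.
Step 5: frontier [Delhi–Lagos 13, Delhi–Seoul 14, Sofia–Tokyo 10, Delhi–Sofia 13] → take Sofia–Tokyo (10); add Tokyo.
Step 6: frontier [Delhi–Lagos 13, Delhi–Seoul 14, Delhi–Sofia 13, Delhi–Tokyo 3] → take Delhi–Tokyo (3); add Delhi.
Vertex order: Sofia, Lagos, Seoul, Riga, Quito, Tokyo, Delhi. The 6th vertex is Tokyo.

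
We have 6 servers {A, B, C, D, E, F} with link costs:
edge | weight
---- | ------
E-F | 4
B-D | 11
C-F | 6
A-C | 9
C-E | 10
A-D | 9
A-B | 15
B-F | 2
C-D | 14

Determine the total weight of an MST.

Prim, starting at B.
Step 1: frontier [B-F 2, B-D 11, A-B 15] → take B-F (2); add F.
Step 2: frontier [B-D 11, A-B 15, E-F 4, C-F 6] → take E-F (4); add E.
Step 3: frontier [B-D 11, A-B 15, C-E 10, C-F 6] → take C-F (6); add C.
Step 4: frontier [B-D 11, A-B 15, A-C 9, C-D 14] → take A-C (9); add A.
Step 5: frontier [A-D 9, B-D 11, C-D 14] → take A-D (9); add D.
MST edges: B-F, E-F, C-F, A-C, A-D; total weight 2+4+6+9+9 = 30.

30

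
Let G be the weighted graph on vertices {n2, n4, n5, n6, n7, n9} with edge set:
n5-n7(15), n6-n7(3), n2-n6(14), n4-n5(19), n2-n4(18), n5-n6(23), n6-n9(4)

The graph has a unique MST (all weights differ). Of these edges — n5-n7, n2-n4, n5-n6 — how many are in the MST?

2

Kruskal: consider edges lightest-first.
n6-n7 (3): add — endpoints in different components.
n6-n9 (4): add — endpoints in different components.
n2-n6 (14): add — endpoints in different components.
n5-n7 (15): add — endpoints in different components.
n2-n4 (18): add — endpoints in different components.
MST edge set: {n6-n7, n6-n9, n2-n6, n5-n7, n2-n4}.
Of the listed edges, {n5-n7, n2-n4} are in the MST → 2.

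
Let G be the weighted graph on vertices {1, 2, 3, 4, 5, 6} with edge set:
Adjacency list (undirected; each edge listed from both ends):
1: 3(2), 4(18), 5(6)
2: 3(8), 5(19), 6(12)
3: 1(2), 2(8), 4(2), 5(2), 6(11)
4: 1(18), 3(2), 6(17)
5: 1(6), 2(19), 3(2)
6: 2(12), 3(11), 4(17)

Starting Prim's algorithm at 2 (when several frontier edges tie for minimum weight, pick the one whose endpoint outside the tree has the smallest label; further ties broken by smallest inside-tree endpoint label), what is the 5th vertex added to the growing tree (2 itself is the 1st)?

Prim, starting at 2.
Step 1: frontier [2—3 8, 2—6 12, 2—5 19] → take 2—3 (8); add 3.
Step 2: frontier [2—6 12, 2—5 19, 1—3 2, 3—4 2, 3—5 2, 3—6 11] → take 1—3 (2); add 1.
Step 3: frontier [1—5 6, 1—4 18, 2—6 12, 2—5 19, 3—4 2, 3—5 2, 3—6 11] → take 3—4 (2); add 4.
Step 4: frontier [1—5 6, 2—6 12, 2—5 19, 3—5 2, 3—6 11, 4—6 17] → take 3—5 (2); add 5.
Step 5: frontier [2—6 12, 3—6 11, 4—6 17] → take 3—6 (11); add 6.
Vertex order: 2, 3, 1, 4, 5, 6. The 5th vertex is 5.

5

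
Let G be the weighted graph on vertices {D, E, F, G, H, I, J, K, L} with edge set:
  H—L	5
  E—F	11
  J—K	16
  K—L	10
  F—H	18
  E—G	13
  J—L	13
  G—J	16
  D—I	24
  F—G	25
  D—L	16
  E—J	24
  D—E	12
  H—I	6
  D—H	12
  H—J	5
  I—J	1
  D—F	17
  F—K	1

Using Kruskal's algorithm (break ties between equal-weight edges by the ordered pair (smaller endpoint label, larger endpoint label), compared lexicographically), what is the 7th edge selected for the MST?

Kruskal: consider edges lightest-first.
F—K (1): add — endpoints in different components.
I—J (1): add — endpoints in different components.
H—J (5): add — endpoints in different components.
H—L (5): add — endpoints in different components.
H—I (6): skip — H and I already connected.
K—L (10): add — endpoints in different components.
E—F (11): add — endpoints in different components.
D—E (12): add — endpoints in different components.
D—H (12): skip — D and H already connected.
E—G (13): add — endpoints in different components.
The 7th edge added is D—E.

D-E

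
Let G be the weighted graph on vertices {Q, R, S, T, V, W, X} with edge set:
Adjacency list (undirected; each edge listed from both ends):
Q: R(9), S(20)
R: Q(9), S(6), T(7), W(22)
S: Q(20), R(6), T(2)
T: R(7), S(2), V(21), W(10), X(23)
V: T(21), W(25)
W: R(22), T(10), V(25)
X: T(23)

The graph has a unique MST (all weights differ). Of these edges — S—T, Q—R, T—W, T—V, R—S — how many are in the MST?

5

Sort edges by weight, then run Kruskal:
S—T (2): add — endpoints in different components.
R—S (6): add — endpoints in different components.
R—T (7): skip — T and R already connected.
Q—R (9): add — endpoints in different components.
T—W (10): add — endpoints in different components.
Q—S (20): skip — S and Q already connected.
T—V (21): add — endpoints in different components.
R—W (22): skip — R and W already connected.
T—X (23): add — endpoints in different components.
MST edge set: {S—T, R—S, Q—R, T—W, T—V, T—X}.
Of the listed edges, {S—T, Q—R, T—W, T—V, R—S} are in the MST → 5.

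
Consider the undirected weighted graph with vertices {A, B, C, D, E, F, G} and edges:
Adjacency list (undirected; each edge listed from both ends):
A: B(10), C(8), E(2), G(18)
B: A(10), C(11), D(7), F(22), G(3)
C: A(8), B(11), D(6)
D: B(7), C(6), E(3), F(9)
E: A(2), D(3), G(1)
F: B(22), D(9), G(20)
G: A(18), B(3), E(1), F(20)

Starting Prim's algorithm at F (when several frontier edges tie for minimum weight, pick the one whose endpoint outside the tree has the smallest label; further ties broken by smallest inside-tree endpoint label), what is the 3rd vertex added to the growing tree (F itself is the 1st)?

Prim, starting at F.
Step 1: frontier [D F 9, F G 20, B F 22] → take D F (9); add D.
Step 2: frontier [D E 3, C D 6, B D 7, F G 20, B F 22] → take D E (3); add E.
Step 3: frontier [C D 6, B D 7, E G 1, A E 2, F G 20, B F 22] → take E G (1); add G.
Step 4: frontier [C D 6, B D 7, A E 2, B F 22, B G 3, A G 18] → take A E (2); add A.
Step 5: frontier [A C 8, A B 10, C D 6, B D 7, B F 22, B G 3] → take B G (3); add B.
Step 6: frontier [A C 8, B C 11, C D 6] → take C D (6); add C.
Vertex order: F, D, E, G, A, B, C. The 3rd vertex is E.

E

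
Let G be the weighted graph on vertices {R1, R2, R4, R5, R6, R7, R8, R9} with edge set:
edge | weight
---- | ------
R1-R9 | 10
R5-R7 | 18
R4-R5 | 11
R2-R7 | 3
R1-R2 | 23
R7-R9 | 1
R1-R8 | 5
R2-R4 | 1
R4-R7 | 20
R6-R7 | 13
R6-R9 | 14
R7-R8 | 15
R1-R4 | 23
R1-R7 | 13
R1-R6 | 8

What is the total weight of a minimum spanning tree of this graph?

39

Sort edges by weight, then run Kruskal:
R2-R4 (1): add — endpoints in different components.
R7-R9 (1): add — endpoints in different components.
R2-R7 (3): add — endpoints in different components.
R1-R8 (5): add — endpoints in different components.
R1-R6 (8): add — endpoints in different components.
R1-R9 (10): add — endpoints in different components.
R4-R5 (11): add — endpoints in different components.
MST edges: R2-R4, R7-R9, R2-R7, R1-R8, R1-R6, R1-R9, R4-R5; total weight 1+1+3+5+8+10+11 = 39.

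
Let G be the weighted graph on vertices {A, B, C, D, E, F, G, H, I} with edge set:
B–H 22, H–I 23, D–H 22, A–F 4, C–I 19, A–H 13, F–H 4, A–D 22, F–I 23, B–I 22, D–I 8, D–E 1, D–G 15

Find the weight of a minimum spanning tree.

Grow the tree from D using Prim:
Step 1: cheapest edge leaving the tree is D–E (1); add E.
Step 2: cheapest edge leaving the tree is D–I (8); add I.
Step 3: cheapest edge leaving the tree is D–G (15); add G.
Step 4: cheapest edge leaving the tree is C–I (19); add C.
Step 5: cheapest edge leaving the tree is A–D (22); add A.
Step 6: cheapest edge leaving the tree is A–F (4); add F.
Step 7: cheapest edge leaving the tree is F–H (4); add H.
Step 8: cheapest edge leaving the tree is B–H (22); add B.
MST edges: D–E, D–I, D–G, C–I, A–D, A–F, F–H, B–H; total weight 1+8+15+19+22+4+4+22 = 95.

95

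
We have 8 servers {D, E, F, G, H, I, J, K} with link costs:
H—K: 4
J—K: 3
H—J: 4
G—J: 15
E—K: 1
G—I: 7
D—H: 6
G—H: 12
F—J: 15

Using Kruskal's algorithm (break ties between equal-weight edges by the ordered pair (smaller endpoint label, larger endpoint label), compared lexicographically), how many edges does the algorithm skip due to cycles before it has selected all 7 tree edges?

1

Kruskal: consider edges lightest-first.
E—K (1): add — endpoints in different components.
J—K (3): add — endpoints in different components.
H—J (4): add — endpoints in different components.
H—K (4): skip — H and K already connected.
D—H (6): add — endpoints in different components.
G—I (7): add — endpoints in different components.
G—H (12): add — endpoints in different components.
F—J (15): add — endpoints in different components.
Edges rejected before the tree was complete: 1.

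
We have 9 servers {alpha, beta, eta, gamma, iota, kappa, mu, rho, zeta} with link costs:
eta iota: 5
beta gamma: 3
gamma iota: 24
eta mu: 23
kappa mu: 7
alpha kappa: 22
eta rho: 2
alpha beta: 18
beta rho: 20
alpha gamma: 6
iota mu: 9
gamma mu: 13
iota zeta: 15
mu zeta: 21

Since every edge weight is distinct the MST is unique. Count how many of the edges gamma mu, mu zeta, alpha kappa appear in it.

Kruskal's algorithm — process edges by increasing weight (ties by edge label):
eta rho (2): add — endpoints in different components.
beta gamma (3): add — endpoints in different components.
eta iota (5): add — endpoints in different components.
alpha gamma (6): add — endpoints in different components.
kappa mu (7): add — endpoints in different components.
iota mu (9): add — endpoints in different components.
gamma mu (13): add — endpoints in different components.
iota zeta (15): add — endpoints in different components.
MST edge set: {eta rho, beta gamma, eta iota, alpha gamma, kappa mu, iota mu, gamma mu, iota zeta}.
Of the listed edges, {gamma mu} are in the MST → 1.

1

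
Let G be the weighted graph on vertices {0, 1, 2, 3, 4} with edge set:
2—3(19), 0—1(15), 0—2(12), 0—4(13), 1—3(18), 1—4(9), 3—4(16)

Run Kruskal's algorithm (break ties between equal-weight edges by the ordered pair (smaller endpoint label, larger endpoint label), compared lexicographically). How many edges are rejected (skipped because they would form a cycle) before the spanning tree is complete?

1

Kruskal: consider edges lightest-first.
1—4 (9): add — endpoints in different components.
0—2 (12): add — endpoints in different components.
0—4 (13): add — endpoints in different components.
0—1 (15): skip — 0 and 1 already connected.
3—4 (16): add — endpoints in different components.
Edges rejected before the tree was complete: 1.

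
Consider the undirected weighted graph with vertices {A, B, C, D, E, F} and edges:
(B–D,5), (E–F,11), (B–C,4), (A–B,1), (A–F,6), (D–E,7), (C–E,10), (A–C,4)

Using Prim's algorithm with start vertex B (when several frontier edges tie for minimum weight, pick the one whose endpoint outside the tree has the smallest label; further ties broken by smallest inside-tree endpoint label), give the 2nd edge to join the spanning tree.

Prim's algorithm from B:
Step 1: cheapest edge leaving the tree is A–B (1); add A.
Step 2: cheapest edge leaving the tree is A–C (4); add C.
Step 3: cheapest edge leaving the tree is B–D (5); add D.
Step 4: cheapest edge leaving the tree is A–F (6); add F.
Step 5: cheapest edge leaving the tree is D–E (7); add E.
The 2nd edge added is A–C.

A-C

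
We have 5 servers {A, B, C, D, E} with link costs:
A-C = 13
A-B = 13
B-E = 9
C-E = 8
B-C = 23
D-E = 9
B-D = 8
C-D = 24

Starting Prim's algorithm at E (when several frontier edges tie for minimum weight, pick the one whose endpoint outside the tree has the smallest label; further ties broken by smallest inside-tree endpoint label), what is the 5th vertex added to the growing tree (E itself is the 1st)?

Prim's algorithm from E:
Step 1: cheapest edge leaving the tree is C-E (8); add C.
Step 2: cheapest edge leaving the tree is B-E (9); add B.
Step 3: cheapest edge leaving the tree is B-D (8); add D.
Step 4: cheapest edge leaving the tree is A-B (13); add A.
Vertex order: E, C, B, D, A. The 5th vertex is A.

A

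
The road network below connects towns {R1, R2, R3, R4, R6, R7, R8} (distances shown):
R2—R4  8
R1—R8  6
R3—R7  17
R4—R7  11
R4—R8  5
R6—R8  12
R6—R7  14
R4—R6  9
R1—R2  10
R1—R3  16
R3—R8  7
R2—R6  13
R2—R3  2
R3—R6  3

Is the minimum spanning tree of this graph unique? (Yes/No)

Sort edges by weight, then run Kruskal:
R2—R3 (2): add. Components now {R2,R3} {R6} {R1} {R8} {R4} {R7}
R3—R6 (3): add. Components now {R2,R3,R6} {R1} {R8} {R4} {R7}
R4—R8 (5): add. Components now {R2,R3,R6} {R1} {R4,R8} {R7}
R1—R8 (6): add. Components now {R2,R3,R6} {R1,R4,R8} {R7}
R3—R8 (7): add. Components now {R1,R2,R3,R4,R6,R8} {R7}
R2—R4 (8): skip — R2 and R4 already connected.
R4—R6 (9): skip — R6 and R4 already connected.
R1—R2 (10): skip — R2 and R1 already connected.
R4—R7 (11): add. Components now {R1,R2,R3,R4,R6,R7,R8}
Every non-tree edge has weight strictly greater than the heaviest edge on the tree path between its endpoints, so the MST is unique.

Yes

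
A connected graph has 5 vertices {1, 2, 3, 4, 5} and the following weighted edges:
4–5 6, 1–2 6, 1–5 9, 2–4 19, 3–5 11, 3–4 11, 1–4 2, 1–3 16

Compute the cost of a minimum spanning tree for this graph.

Prim's algorithm from 1:
Step 1: frontier [1–4 2, 1–2 6, 1–5 9, 1–3 16] → take 1–4 (2); add 4.
Step 2: frontier [1–2 6, 1–5 9, 1–3 16, 4–5 6, 3–4 11, 2–4 19] → take 1–2 (6); add 2.
Step 3: frontier [1–5 9, 1–3 16, 4–5 6, 3–4 11] → take 4–5 (6); add 5.
Step 4: frontier [1–3 16, 3–4 11, 3–5 11] → take 3–4 (11); add 3.
MST edges: 1–4, 1–2, 4–5, 3–4; total weight 2+6+6+11 = 25.

25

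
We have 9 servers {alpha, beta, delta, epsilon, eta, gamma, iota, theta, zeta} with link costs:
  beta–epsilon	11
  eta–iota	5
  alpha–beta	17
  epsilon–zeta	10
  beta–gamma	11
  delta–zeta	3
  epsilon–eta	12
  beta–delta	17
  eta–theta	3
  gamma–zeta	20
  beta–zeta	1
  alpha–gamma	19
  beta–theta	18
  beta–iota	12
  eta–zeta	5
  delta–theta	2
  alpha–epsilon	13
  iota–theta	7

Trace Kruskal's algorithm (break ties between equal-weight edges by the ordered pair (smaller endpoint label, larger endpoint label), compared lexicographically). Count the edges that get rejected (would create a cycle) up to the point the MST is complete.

5

Sort edges by weight, then run Kruskal:
beta–zeta (1): add — endpoints in different components.
delta–theta (2): add — endpoints in different components.
delta–zeta (3): add — endpoints in different components.
eta–theta (3): add — endpoints in different components.
eta–iota (5): add — endpoints in different components.
eta–zeta (5): skip — zeta and eta already connected.
iota–theta (7): skip — theta and iota already connected.
epsilon–zeta (10): add — endpoints in different components.
beta–epsilon (11): skip — beta and epsilon already connected.
beta–gamma (11): add — endpoints in different components.
beta–iota (12): skip — beta and iota already connected.
epsilon–eta (12): skip — eta and epsilon already connected.
alpha–epsilon (13): add — endpoints in different components.
Edges rejected before the tree was complete: 5.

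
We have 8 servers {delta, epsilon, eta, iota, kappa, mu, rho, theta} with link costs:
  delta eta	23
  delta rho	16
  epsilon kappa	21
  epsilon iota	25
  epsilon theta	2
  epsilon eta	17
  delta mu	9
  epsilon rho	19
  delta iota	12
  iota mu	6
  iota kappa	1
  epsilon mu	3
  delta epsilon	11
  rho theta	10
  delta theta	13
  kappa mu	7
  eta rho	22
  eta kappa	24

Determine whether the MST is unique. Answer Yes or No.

Sort edges by weight, then run Kruskal:
iota kappa (1): add — endpoints in different components.
epsilon theta (2): add — endpoints in different components.
epsilon mu (3): add — endpoints in different components.
iota mu (6): add — endpoints in different components.
kappa mu (7): skip — kappa and mu already connected.
delta mu (9): add — endpoints in different components.
rho theta (10): add — endpoints in different components.
delta epsilon (11): skip — epsilon and delta already connected.
delta iota (12): skip — delta and iota already connected.
delta theta (13): skip — theta and delta already connected.
delta rho (16): skip — delta and rho already connected.
epsilon eta (17): add — endpoints in different components.
Every non-tree edge has weight strictly greater than the heaviest edge on the tree path between its endpoints, so the MST is unique.

Yes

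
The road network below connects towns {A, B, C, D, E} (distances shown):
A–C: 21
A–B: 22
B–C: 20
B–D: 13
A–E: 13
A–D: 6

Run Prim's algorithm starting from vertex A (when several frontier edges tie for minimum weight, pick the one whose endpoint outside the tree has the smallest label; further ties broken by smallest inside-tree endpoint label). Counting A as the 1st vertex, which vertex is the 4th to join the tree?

Grow the tree from A using Prim:
Step 1: cheapest edge leaving the tree is A–D (6); add D.
Step 2: cheapest edge leaving the tree is B–D (13); add B.
Step 3: cheapest edge leaving the tree is A–E (13); add E.
Step 4: cheapest edge leaving the tree is B–C (20); add C.
Vertex order: A, D, B, E, C. The 4th vertex is E.

E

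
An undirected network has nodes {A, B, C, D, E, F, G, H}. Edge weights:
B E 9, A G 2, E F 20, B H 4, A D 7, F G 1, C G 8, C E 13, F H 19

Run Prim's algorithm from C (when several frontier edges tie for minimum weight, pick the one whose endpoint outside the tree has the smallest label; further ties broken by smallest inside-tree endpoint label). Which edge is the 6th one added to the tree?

Grow the tree from C using Prim:
Step 1: frontier [C G 8, C E 13] → take C G (8); add G.
Step 2: frontier [C E 13, F G 1, A G 2] → take F G (1); add F.
Step 3: frontier [C E 13, F H 19, E F 20, A G 2] → take A G (2); add A.
Step 4: frontier [A D 7, C E 13, F H 19, E F 20] → take A D (7); add D.
Step 5: frontier [C E 13, F H 19, E F 20] → take C E (13); add E.
Step 6: frontier [B E 9, F H 19] → take B E (9); add B.
Step 7: frontier [B H 4, F H 19] → take B H (4); add H.
The 6th edge added is B E.

B-E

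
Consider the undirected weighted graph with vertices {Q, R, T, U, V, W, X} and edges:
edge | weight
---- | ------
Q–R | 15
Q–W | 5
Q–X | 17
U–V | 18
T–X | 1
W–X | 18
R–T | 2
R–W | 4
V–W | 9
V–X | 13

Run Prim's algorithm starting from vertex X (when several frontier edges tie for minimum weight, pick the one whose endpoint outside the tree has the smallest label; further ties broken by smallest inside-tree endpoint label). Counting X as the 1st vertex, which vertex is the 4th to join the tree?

Grow the tree from X using Prim:
Step 1: frontier [T–X 1, V–X 13, Q–X 17, W–X 18] → take T–X (1); add T.
Step 2: frontier [R–T 2, V–X 13, Q–X 17, W–X 18] → take R–T (2); add R.
Step 3: frontier [R–W 4, Q–R 15, V–X 13, Q–X 17, W–X 18] → take R–W (4); add W.
Step 4: frontier [Q–R 15, Q–W 5, V–W 9, V–X 13, Q–X 17] → take Q–W (5); add Q.
Step 5: frontier [V–W 9, V–X 13] → take V–W (9); add V.
Step 6: frontier [U–V 18] → take U–V (18); add U.
Vertex order: X, T, R, W, Q, V, U. The 4th vertex is W.

W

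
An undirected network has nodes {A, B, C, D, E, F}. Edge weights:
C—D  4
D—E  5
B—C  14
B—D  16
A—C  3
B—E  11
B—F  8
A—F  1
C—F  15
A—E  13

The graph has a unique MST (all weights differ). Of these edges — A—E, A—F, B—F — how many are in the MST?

2

Kruskal: consider edges lightest-first.
A—F (1): add — endpoints in different components.
A—C (3): add — endpoints in different components.
C—D (4): add — endpoints in different components.
D—E (5): add — endpoints in different components.
B—F (8): add — endpoints in different components.
MST edge set: {A—F, A—C, C—D, D—E, B—F}.
Of the listed edges, {A—F, B—F} are in the MST → 2.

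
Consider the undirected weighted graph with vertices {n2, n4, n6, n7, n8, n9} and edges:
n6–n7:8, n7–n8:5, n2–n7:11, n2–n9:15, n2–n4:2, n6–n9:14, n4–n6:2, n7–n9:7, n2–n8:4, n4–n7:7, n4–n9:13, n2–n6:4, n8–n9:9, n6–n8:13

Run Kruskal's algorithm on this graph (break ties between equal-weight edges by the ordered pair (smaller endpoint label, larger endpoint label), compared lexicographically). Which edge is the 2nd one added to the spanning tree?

Kruskal: consider edges lightest-first.
n2–n4 (2): add. Components now {n2,n4} {n6} {n7} {n9} {n8}
n4–n6 (2): add. Components now {n2,n4,n6} {n7} {n9} {n8}
n2–n6 (4): skip — n2 and n6 already connected.
n2–n8 (4): add. Components now {n2,n4,n6,n8} {n7} {n9}
n7–n8 (5): add. Components now {n2,n4,n6,n7,n8} {n9}
n4–n7 (7): skip — n7 and n4 already connected.
n7–n9 (7): add. Components now {n2,n4,n6,n7,n8,n9}
The 2nd edge added is n4–n6.

n4-n6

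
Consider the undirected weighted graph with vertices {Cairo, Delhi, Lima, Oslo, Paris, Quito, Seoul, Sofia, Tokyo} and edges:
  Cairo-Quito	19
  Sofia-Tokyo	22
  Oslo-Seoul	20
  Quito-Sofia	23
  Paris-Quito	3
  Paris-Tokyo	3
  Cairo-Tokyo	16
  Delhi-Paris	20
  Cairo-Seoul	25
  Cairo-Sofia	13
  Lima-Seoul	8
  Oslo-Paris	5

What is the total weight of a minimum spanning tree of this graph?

Kruskal: consider edges lightest-first.
Paris-Quito (3): add — endpoints in different components.
Paris-Tokyo (3): add — endpoints in different components.
Oslo-Paris (5): add — endpoints in different components.
Lima-Seoul (8): add — endpoints in different components.
Cairo-Sofia (13): add — endpoints in different components.
Cairo-Tokyo (16): add — endpoints in different components.
Cairo-Quito (19): skip — Cairo and Quito already connected.
Delhi-Paris (20): add — endpoints in different components.
Oslo-Seoul (20): add — endpoints in different components.
MST edges: Paris-Quito, Paris-Tokyo, Oslo-Paris, Lima-Seoul, Cairo-Sofia, Cairo-Tokyo, Delhi-Paris, Oslo-Seoul; total weight 3+3+5+8+13+16+20+20 = 88.

88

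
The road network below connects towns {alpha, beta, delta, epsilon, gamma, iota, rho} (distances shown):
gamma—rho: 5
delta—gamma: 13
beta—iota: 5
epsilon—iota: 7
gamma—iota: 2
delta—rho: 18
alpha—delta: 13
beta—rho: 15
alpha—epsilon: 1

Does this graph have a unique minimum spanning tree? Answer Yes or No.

No

Kruskal's algorithm — process edges by increasing weight (ties by edge label):
alpha—epsilon (1): add. Components now {alpha,epsilon} {beta} {gamma} {iota} {rho} {delta}
gamma—iota (2): add. Components now {alpha,epsilon} {beta} {gamma,iota} {rho} {delta}
beta—iota (5): add. Components now {alpha,epsilon} {beta,gamma,iota} {rho} {delta}
gamma—rho (5): add. Components now {alpha,epsilon} {beta,gamma,iota,rho} {delta}
epsilon—iota (7): add. Components now {alpha,beta,epsilon,gamma,iota,rho} {delta}
alpha—delta (13): add. Components now {alpha,beta,delta,epsilon,gamma,iota,rho}
Non-tree edge delta—gamma has weight 13, equal to the heaviest edge on its tree cycle — swapping gives another MST of the same weight. Not unique.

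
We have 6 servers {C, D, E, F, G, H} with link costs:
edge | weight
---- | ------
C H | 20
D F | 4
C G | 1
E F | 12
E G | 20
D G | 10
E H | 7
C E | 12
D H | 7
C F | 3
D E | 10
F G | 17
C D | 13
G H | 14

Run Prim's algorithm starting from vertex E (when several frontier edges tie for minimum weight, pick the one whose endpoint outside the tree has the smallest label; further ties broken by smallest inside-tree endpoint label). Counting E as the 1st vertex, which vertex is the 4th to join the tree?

Prim's algorithm from E:
Step 1: cheapest edge leaving the tree is E H (7); add H.
Step 2: cheapest edge leaving the tree is D H (7); add D.
Step 3: cheapest edge leaving the tree is D F (4); add F.
Step 4: cheapest edge leaving the tree is C F (3); add C.
Step 5: cheapest edge leaving the tree is C G (1); add G.
Vertex order: E, H, D, F, C, G. The 4th vertex is F.

F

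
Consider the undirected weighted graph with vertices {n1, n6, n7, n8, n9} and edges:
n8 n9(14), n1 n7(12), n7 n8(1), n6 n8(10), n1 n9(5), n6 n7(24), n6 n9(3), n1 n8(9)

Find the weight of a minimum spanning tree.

Kruskal's algorithm — process edges by increasing weight (ties by edge label):
n7 n8 (1): add. Components now {n7,n8} {n6} {n1} {n9}
n6 n9 (3): add. Components now {n7,n8} {n6,n9} {n1}
n1 n9 (5): add. Components now {n7,n8} {n1,n6,n9}
n1 n8 (9): add. Components now {n1,n6,n7,n8,n9}
MST edges: n7 n8, n6 n9, n1 n9, n1 n8; total weight 1+3+5+9 = 18.

18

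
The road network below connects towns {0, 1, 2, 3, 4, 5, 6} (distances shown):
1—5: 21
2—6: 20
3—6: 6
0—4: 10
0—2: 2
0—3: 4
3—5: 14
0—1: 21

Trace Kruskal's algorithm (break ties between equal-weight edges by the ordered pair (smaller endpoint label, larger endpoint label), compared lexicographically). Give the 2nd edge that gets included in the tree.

Kruskal's algorithm — process edges by increasing weight (ties by edge label):
0—2 (2): add. Components now {0,2} {1} {3} {4} {5} {6}
0—3 (4): add. Components now {0,2,3} {1} {4} {5} {6}
3—6 (6): add. Components now {0,2,3,6} {1} {4} {5}
0—4 (10): add. Components now {0,2,3,4,6} {1} {5}
3—5 (14): add. Components now {0,2,3,4,5,6} {1}
2—6 (20): skip — 2 and 6 already connected.
0—1 (21): add. Components now {0,1,2,3,4,5,6}
The 2nd edge added is 0—3.

0-3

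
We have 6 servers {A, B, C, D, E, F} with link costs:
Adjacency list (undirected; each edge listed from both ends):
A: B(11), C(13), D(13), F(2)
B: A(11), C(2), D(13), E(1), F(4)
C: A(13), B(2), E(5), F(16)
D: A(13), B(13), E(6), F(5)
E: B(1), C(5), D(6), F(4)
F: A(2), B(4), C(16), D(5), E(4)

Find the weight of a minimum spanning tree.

14

Kruskal's algorithm — process edges by increasing weight (ties by edge label):
B–E (1): add. Components now {A} {B,E} {C} {D} {F}
A–F (2): add. Components now {A,F} {B,E} {C} {D}
B–C (2): add. Components now {A,F} {B,C,E} {D}
B–F (4): add. Components now {A,B,C,E,F} {D}
E–F (4): skip — E and F already connected.
C–E (5): skip — C and E already connected.
D–F (5): add. Components now {A,B,C,D,E,F}
MST edges: B–E, A–F, B–C, B–F, D–F; total weight 1+2+2+4+5 = 14.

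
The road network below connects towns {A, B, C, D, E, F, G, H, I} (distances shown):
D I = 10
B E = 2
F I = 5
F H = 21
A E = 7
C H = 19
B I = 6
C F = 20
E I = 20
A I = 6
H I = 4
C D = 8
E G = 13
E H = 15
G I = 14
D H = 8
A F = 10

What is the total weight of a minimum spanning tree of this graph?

52

Prim's algorithm from G:
Step 1: cheapest edge leaving the tree is E G (13); add E.
Step 2: cheapest edge leaving the tree is B E (2); add B.
Step 3: cheapest edge leaving the tree is B I (6); add I.
Step 4: cheapest edge leaving the tree is H I (4); add H.
Step 5: cheapest edge leaving the tree is F I (5); add F.
Step 6: cheapest edge leaving the tree is A I (6); add A.
Step 7: cheapest edge leaving the tree is D H (8); add D.
Step 8: cheapest edge leaving the tree is C D (8); add C.
MST edges: E G, B E, B I, H I, F I, A I, D H, C D; total weight 13+2+6+4+5+6+8+8 = 52.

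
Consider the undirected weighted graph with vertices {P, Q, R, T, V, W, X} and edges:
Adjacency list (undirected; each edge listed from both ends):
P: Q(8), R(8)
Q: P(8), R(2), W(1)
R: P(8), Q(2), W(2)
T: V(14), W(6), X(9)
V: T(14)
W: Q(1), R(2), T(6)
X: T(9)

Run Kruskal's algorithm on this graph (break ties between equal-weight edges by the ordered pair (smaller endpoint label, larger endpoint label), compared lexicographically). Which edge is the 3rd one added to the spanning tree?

T-W

Kruskal's algorithm — process edges by increasing weight (ties by edge label):
Q-W (1): add — endpoints in different components.
Q-R (2): add — endpoints in different components.
R-W (2): skip — R and W already connected.
T-W (6): add — endpoints in different components.
P-Q (8): add — endpoints in different components.
P-R (8): skip — R and P already connected.
T-X (9): add — endpoints in different components.
T-V (14): add — endpoints in different components.
The 3rd edge added is T-W.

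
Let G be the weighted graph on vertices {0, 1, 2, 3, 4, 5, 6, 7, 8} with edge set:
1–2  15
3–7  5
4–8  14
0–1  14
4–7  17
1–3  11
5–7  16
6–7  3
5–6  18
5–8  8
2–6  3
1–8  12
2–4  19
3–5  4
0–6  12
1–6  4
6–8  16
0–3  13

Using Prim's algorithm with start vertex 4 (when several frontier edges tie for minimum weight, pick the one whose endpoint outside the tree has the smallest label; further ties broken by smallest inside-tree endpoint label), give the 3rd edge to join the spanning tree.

3-5

Prim, starting at 4.
Step 1: cheapest edge leaving the tree is 4–8 (14); add 8.
Step 2: cheapest edge leaving the tree is 5–8 (8); add 5.
Step 3: cheapest edge leaving the tree is 3–5 (4); add 3.
Step 4: cheapest edge leaving the tree is 3–7 (5); add 7.
Step 5: cheapest edge leaving the tree is 6–7 (3); add 6.
Step 6: cheapest edge leaving the tree is 2–6 (3); add 2.
Step 7: cheapest edge leaving the tree is 1–6 (4); add 1.
Step 8: cheapest edge leaving the tree is 0–6 (12); add 0.
The 3rd edge added is 3–5.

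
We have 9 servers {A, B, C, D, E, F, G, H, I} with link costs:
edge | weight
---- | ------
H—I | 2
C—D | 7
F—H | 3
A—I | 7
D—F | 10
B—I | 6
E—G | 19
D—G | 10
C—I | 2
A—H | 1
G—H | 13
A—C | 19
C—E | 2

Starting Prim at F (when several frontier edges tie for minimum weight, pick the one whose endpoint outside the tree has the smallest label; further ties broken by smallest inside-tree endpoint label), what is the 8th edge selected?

Grow the tree from F using Prim:
Step 1: cheapest edge leaving the tree is F—H (3); add H.
Step 2: cheapest edge leaving the tree is A—H (1); add A.
Step 3: cheapest edge leaving the tree is H—I (2); add I.
Step 4: cheapest edge leaving the tree is C—I (2); add C.
Step 5: cheapest edge leaving the tree is C—E (2); add E.
Step 6: cheapest edge leaving the tree is B—I (6); add B.
Step 7: cheapest edge leaving the tree is C—D (7); add D.
Step 8: cheapest edge leaving the tree is D—G (10); add G.
The 8th edge added is D—G.

D-G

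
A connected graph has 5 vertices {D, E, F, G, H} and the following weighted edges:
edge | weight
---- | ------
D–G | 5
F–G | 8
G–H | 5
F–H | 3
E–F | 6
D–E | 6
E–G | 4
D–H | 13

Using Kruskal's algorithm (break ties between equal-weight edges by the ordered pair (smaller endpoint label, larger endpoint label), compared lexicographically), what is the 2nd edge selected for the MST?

Sort edges by weight, then run Kruskal:
F–H (3): add — endpoints in different components.
E–G (4): add — endpoints in different components.
D–G (5): add — endpoints in different components.
G–H (5): add — endpoints in different components.
The 2nd edge added is E–G.

E-G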